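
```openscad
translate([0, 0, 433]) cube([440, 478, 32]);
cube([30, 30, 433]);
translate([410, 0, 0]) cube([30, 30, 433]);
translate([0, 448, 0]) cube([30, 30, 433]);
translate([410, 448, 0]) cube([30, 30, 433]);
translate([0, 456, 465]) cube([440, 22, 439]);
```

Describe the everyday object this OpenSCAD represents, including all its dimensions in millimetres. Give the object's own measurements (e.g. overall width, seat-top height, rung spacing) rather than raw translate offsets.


A chair. The seat is a 440×478×32 mm slab with its top at z = 465 mm, on four 30×30 mm corner legs (flush with the seat edges, standing on z = 0). A flat backrest 22 mm thick, 439 mm tall, spans the full seat width and rises from the seat top along its +y edge, rear face flush with the rear of the seat.


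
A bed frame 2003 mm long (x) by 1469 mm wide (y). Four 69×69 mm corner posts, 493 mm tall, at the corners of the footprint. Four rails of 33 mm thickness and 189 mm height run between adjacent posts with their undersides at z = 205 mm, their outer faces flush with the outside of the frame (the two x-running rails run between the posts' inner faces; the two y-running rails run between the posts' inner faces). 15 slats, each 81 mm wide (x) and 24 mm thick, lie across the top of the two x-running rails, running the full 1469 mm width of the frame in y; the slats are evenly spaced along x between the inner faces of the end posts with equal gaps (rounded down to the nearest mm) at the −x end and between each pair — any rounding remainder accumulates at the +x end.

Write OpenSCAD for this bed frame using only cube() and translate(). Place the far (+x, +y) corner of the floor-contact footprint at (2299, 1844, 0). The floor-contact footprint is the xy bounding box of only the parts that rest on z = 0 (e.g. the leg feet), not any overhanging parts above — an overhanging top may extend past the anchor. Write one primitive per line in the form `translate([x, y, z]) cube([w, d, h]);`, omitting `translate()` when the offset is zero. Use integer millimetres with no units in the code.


// slat z = rail_z + rail_h = 205 + 189 = 394
// slat gap = ⌊(1865 − 15·81) / 16⌋ = 40
translate([296, 375, 0]) cube([69, 69, 493]);
translate([296, 1775, 0]) cube([69, 69, 493]);
translate([2230, 375, 0]) cube([69, 69, 493]);
translate([2230, 1775, 0]) cube([69, 69, 493]);
translate([365, 375, 205]) cube([1865, 33, 189]);
translate([365, 1811, 205]) cube([1865, 33, 189]);
translate([296, 444, 205]) cube([33, 1331, 189]);
translate([2266, 444, 205]) cube([33, 1331, 189]);
translate([405, 375, 394]) cube([81, 1469, 24]);
translate([526, 375, 394]) cube([81, 1469, 24]);
translate([647, 375, 394]) cube([81, 1469, 24]);
translate([768, 375, 394]) cube([81, 1469, 24]);
translate([889, 375, 394]) cube([81, 1469, 24]);
translate([1010, 375, 394]) cube([81, 1469, 24]);
translate([1131, 375, 394]) cube([81, 1469, 24]);
translate([1252, 375, 394]) cube([81, 1469, 24]);
translate([1373, 375, 394]) cube([81, 1469, 24]);
translate([1494, 375, 394]) cube([81, 1469, 24]);
translate([1615, 375, 394]) cube([81, 1469, 24]);
translate([1736, 375, 394]) cube([81, 1469, 24]);
translate([1857, 375, 394]) cube([81, 1469, 24]);
translate([1978, 375, 394]) cube([81, 1469, 24]);
translate([2099, 375, 394]) cube([81, 1469, 24]);


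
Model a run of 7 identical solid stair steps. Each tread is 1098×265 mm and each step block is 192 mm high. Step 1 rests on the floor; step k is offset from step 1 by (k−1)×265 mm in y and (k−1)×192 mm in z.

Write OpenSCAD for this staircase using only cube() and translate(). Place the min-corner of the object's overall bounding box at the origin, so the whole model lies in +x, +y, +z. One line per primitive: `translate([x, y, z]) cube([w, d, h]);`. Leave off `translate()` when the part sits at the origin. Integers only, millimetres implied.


cube([1098, 265, 192]);
translate([0, 265, 192]) cube([1098, 265, 192]);
translate([0, 530, 384]) cube([1098, 265, 192]);
translate([0, 795, 576]) cube([1098, 265, 192]);
translate([0, 1060, 768]) cube([1098, 265, 192]);
translate([0, 1325, 960]) cube([1098, 265, 192]);
translate([0, 1590, 1152]) cube([1098, 265, 192]);


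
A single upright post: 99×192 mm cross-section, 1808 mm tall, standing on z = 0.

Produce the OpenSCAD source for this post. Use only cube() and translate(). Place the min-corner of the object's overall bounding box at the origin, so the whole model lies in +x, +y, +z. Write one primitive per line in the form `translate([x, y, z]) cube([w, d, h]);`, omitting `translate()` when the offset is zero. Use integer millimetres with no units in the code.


cube([99, 192, 1808]);


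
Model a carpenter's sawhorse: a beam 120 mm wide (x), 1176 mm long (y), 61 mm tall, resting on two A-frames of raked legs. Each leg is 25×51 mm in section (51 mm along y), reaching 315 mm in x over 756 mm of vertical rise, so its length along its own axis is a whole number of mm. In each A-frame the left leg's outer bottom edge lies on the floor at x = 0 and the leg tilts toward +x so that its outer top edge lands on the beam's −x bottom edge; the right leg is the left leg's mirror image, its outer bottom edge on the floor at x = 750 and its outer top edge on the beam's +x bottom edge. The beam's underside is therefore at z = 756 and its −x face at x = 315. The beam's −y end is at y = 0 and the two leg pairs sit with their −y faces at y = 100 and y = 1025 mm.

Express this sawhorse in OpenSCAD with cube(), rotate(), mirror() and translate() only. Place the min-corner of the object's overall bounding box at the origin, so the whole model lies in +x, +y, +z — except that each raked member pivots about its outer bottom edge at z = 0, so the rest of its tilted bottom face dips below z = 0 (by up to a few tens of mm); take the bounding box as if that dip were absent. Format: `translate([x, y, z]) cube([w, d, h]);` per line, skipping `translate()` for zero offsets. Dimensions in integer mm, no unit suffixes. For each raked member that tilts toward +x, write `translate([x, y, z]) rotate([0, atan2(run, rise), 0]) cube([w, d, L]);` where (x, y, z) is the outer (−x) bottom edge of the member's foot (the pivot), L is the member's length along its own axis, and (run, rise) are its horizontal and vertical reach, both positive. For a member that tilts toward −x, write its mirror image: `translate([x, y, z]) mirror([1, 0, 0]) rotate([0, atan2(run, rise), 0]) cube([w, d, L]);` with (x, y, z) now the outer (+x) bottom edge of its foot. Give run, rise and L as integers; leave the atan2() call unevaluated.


translate([315, 0, 756]) cube([120, 1176, 61]);
translate([0, 100, 0]) rotate([0, atan2(315, 756), 0]) cube([25, 51, 819]);
translate([750, 100, 0]) mirror([1, 0, 0]) rotate([0, atan2(315, 756), 0]) cube([25, 51, 819]);
translate([0, 1025, 0]) rotate([0, atan2(315, 756), 0]) cube([25, 51, 819]);
translate([750, 1025, 0]) mirror([1, 0, 0]) rotate([0, atan2(315, 756), 0]) cube([25, 51, 819]);


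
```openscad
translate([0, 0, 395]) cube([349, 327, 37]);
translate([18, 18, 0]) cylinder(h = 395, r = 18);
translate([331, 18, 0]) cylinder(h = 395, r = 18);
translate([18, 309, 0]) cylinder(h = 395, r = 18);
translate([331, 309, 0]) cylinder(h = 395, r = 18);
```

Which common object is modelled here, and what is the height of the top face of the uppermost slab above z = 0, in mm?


A stool. The seat height is 432 mm.

A 349×327×37 slab at z = 395 on four corner cylinders — a stool. The seat top is 395 + 37 = 432 mm.


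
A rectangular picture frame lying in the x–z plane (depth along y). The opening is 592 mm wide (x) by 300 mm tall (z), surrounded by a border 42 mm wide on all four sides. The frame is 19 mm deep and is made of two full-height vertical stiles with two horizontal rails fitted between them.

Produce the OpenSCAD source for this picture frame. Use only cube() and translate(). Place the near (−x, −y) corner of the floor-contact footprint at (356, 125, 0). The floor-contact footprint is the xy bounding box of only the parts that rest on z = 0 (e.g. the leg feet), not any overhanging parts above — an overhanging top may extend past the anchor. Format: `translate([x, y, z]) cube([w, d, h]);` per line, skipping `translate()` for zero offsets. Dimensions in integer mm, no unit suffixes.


translate([356, 125, 0]) cube([42, 19, 384]);
translate([990, 125, 0]) cube([42, 19, 384]);
translate([398, 125, 0]) cube([592, 19, 42]);
translate([398, 125, 342]) cube([592, 19, 42]);


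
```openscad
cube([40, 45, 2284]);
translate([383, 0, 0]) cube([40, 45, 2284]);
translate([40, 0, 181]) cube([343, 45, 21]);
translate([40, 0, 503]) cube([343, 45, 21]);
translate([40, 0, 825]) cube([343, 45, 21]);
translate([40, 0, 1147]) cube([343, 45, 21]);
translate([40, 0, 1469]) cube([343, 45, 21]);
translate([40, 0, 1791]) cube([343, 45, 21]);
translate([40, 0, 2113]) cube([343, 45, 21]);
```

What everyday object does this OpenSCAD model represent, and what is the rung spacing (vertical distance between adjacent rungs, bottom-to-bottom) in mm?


A ladder. The rung spacing is 322 mm.

Two tall 40×45 posts with 7 short bars between them — a ladder. Adjacent rungs sit at z = 181 and z = 503, so the spacing is 503 − 181 = 322 mm.


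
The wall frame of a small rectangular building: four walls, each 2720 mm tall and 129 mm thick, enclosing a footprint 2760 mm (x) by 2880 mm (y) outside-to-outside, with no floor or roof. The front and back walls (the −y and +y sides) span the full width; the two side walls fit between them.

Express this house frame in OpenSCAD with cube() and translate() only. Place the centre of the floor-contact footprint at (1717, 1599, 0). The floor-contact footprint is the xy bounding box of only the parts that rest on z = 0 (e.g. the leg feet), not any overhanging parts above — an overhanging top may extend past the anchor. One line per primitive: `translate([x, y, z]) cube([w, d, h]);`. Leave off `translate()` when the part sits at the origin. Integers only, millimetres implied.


translate([337, 159, 0]) cube([2760, 129, 2720]);
translate([337, 2910, 0]) cube([2760, 129, 2720]);
translate([337, 288, 0]) cube([129, 2622, 2720]);
translate([2968, 288, 0]) cube([129, 2622, 2720]);


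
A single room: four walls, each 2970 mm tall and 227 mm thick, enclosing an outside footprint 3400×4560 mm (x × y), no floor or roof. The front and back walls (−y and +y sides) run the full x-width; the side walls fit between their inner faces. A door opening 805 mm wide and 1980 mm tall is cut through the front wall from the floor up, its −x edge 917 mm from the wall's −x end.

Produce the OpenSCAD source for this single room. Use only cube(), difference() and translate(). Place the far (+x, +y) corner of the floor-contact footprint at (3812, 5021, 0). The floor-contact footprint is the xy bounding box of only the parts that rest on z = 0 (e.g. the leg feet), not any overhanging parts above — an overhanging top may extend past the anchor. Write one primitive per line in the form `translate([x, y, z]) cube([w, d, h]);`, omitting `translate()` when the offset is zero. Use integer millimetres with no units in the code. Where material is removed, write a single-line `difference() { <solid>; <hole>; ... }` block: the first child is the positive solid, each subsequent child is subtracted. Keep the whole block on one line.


difference() { translate([412, 461, 0]) cube([3400, 227, 2970]); translate([1329, 461, 0]) cube([805, 227, 1980]); }
translate([412, 4794, 0]) cube([3400, 227, 2970]);
translate([412, 688, 0]) cube([227, 4106, 2970]);
translate([3585, 688, 0]) cube([227, 4106, 2970]);


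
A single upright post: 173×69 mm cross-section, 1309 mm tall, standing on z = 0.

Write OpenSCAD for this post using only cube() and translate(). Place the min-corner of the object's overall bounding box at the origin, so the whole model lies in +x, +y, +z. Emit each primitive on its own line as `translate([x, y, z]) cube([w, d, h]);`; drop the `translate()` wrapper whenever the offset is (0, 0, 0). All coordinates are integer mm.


cube([173, 69, 1309]);


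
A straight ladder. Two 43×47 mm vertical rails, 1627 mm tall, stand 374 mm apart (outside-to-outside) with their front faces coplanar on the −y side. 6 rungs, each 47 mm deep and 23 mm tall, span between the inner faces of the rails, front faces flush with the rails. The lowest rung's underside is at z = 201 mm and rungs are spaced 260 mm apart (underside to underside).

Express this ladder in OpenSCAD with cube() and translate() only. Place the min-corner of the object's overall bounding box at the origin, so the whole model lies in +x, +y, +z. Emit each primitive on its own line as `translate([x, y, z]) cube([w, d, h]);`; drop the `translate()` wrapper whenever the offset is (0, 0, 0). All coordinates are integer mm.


cube([43, 47, 1627]);
translate([331, 0, 0]) cube([43, 47, 1627]);
translate([43, 0, 201]) cube([288, 47, 23]);
translate([43, 0, 461]) cube([288, 47, 23]);
translate([43, 0, 721]) cube([288, 47, 23]);
translate([43, 0, 981]) cube([288, 47, 23]);
translate([43, 0, 1241]) cube([288, 47, 23]);
translate([43, 0, 1501]) cube([288, 47, 23]);


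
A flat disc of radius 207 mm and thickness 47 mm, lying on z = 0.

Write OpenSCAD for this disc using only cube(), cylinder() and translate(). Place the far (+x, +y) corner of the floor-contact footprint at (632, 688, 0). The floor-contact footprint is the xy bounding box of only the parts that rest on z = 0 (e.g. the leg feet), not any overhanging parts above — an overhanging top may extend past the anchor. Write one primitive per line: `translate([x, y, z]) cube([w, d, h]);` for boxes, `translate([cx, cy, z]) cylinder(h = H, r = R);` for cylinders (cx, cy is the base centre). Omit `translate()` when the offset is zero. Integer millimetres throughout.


translate([425, 481, 0]) cylinder(h = 47, r = 207);


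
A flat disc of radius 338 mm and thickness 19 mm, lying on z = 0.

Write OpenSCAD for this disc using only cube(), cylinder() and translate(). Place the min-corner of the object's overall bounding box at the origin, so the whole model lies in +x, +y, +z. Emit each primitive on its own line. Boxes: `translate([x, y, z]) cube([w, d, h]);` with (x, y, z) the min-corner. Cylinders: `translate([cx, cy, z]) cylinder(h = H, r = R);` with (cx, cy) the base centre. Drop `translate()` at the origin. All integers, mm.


translate([338, 338, 0]) cylinder(h = 19, r = 338);


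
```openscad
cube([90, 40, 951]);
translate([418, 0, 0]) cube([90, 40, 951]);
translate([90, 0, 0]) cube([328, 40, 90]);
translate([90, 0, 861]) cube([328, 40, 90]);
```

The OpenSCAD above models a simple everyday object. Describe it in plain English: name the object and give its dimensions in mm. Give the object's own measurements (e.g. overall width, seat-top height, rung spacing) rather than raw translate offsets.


A rectangular picture frame lying in the x–z plane (depth along y). The opening is 328 mm wide (x) by 771 mm tall (z), surrounded by a border 90 mm wide on all four sides. The frame is 40 mm deep and is made of two full-height vertical stiles with two horizontal rails fitted between them.


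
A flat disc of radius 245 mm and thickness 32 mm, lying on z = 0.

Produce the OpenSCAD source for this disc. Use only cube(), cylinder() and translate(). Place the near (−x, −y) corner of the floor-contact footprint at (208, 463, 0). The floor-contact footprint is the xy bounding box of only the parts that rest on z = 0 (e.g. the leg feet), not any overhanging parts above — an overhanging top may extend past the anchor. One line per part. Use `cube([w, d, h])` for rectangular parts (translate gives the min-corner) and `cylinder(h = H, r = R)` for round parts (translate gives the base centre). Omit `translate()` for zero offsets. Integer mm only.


translate([453, 708, 0]) cylinder(h = 32, r = 245);


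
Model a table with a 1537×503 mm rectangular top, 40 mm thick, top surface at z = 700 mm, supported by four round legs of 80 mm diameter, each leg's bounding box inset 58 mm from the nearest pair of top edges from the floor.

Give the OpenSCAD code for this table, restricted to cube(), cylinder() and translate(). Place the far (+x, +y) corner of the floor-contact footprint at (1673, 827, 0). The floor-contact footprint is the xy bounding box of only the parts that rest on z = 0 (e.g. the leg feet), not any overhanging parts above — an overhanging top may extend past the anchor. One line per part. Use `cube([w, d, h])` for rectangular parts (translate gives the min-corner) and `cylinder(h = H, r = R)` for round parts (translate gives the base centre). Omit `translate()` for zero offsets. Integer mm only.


// leg_h = 700 - 40 = 660
translate([194, 382, 660]) cube([1537, 503, 40]);
translate([292, 480, 0]) cylinder(h = 660, r = 40);
translate([1633, 480, 0]) cylinder(h = 660, r = 40);
translate([292, 787, 0]) cylinder(h = 660, r = 40);
translate([1633, 787, 0]) cylinder(h = 660, r = 40);


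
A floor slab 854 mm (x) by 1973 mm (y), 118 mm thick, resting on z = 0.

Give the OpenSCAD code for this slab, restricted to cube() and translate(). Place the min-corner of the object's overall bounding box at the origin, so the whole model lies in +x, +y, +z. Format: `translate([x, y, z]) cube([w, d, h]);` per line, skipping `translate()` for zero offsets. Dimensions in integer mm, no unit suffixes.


cube([854, 1973, 118]);


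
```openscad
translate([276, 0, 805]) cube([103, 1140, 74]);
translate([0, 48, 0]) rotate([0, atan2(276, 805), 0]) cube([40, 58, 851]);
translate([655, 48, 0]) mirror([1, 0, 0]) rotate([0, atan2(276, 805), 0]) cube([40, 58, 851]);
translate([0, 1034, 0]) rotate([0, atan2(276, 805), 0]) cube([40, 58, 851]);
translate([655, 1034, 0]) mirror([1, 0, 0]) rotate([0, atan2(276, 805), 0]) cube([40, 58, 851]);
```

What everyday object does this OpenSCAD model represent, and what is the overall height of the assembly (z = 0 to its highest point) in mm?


A sawhorse. The overall height is 879 mm.

A beam across two mirrored pairs of raked legs — a sawhorse. The beam's underside is at z = 805 (matching the legs' vertical rise in atan2(276, 805)) and the beam is 74 mm tall, so its top is at 805 + 74 = 879 mm. The raked legs top out at the beam's underside, so that is the highest point.


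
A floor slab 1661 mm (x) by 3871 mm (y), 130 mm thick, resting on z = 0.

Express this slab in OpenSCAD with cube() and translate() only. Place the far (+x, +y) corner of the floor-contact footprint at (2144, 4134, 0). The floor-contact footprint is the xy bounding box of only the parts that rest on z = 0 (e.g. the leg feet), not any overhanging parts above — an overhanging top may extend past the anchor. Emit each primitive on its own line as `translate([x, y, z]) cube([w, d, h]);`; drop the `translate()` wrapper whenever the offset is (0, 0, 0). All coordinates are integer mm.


translate([483, 263, 0]) cube([1661, 3871, 130]);


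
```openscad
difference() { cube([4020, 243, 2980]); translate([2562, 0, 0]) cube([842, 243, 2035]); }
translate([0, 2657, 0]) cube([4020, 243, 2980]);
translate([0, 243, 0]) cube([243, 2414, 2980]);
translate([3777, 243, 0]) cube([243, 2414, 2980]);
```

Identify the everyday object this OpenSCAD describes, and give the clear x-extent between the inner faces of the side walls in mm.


A single room. The interior width is 3534 mm.

Four walls enclosing a rectangle with a door in the front wall — a room. Outside width 4020 minus two 243 mm walls gives 3534 mm.


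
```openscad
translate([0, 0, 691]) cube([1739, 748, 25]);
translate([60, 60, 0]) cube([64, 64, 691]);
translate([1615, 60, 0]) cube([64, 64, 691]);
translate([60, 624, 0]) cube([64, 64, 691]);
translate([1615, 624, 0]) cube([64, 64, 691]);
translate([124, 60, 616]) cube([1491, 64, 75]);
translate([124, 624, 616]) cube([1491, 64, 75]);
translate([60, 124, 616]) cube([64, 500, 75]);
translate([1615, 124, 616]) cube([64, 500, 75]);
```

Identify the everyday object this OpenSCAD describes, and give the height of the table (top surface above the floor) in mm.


A table. The table height is 716 mm.

A 1739×748×25 slab sits at z = 691 on four 64 mm square posts — a table. The top surface is at 691 + 25 = 716 mm.


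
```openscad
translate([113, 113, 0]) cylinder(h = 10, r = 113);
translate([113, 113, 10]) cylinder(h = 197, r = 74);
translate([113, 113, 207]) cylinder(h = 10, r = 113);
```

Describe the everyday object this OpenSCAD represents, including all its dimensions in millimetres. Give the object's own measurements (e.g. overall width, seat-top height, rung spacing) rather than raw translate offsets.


A spool: two coaxial disc flanges of radius 113 mm and thickness 10 mm, joined by a core cylinder of radius 74 mm and height 197 mm. The lower flange rests on z = 0 and the three cylinders share a vertical axis.


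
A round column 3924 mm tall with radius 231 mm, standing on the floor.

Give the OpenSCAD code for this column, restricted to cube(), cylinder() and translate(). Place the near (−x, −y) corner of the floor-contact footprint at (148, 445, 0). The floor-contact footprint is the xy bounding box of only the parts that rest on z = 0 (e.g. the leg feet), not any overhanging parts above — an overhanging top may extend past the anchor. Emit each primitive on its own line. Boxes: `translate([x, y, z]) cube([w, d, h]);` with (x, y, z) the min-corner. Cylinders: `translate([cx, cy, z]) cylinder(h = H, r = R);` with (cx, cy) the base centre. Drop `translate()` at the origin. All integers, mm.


translate([379, 676, 0]) cylinder(h = 3924, r = 231);


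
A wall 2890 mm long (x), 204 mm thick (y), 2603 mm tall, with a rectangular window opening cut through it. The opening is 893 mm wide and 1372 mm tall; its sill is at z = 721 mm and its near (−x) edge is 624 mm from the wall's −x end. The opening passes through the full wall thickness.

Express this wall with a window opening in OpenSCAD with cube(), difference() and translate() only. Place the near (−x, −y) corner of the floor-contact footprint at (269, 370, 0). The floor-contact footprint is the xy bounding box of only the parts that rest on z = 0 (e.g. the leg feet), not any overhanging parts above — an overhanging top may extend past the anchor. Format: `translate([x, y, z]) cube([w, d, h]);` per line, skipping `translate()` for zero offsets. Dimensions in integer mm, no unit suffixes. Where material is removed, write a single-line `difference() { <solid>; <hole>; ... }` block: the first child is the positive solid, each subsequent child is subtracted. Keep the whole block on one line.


difference() { translate([269, 370, 0]) cube([2890, 204, 2603]); translate([893, 370, 721]) cube([893, 204, 1372]); }


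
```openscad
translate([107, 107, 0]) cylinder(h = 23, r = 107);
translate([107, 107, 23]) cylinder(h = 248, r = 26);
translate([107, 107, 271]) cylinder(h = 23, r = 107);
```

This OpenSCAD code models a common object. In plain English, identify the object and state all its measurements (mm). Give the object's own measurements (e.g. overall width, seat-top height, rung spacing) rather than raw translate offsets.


A spool: two coaxial disc flanges of radius 107 mm and thickness 23 mm, joined by a core cylinder of radius 26 mm and height 248 mm. The lower flange rests on z = 0 and the three cylinders share a vertical axis.


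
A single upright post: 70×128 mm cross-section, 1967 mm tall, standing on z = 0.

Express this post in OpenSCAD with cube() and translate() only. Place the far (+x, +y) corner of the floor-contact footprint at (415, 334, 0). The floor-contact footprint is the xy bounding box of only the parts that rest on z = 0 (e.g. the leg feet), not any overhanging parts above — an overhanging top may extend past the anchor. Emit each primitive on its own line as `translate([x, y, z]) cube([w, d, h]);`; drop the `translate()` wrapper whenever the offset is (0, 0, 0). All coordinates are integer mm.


translate([345, 206, 0]) cube([70, 128, 1967]);


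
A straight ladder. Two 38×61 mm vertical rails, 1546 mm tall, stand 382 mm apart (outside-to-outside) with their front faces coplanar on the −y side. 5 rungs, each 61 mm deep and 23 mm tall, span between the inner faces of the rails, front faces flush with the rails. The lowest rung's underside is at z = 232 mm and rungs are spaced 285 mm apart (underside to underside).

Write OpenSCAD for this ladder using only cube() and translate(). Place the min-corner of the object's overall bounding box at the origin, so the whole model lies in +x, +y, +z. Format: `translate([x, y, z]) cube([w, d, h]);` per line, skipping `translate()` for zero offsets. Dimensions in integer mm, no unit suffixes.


cube([38, 61, 1546]);
translate([344, 0, 0]) cube([38, 61, 1546]);
translate([38, 0, 232]) cube([306, 61, 23]);
translate([38, 0, 517]) cube([306, 61, 23]);
translate([38, 0, 802]) cube([306, 61, 23]);
translate([38, 0, 1087]) cube([306, 61, 23]);
translate([38, 0, 1372]) cube([306, 61, 23]);


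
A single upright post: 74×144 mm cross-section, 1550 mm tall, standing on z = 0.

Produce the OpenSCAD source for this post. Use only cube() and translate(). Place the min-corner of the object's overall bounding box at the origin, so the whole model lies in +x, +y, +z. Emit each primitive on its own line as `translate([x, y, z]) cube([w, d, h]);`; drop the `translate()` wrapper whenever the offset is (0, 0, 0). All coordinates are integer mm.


cube([74, 144, 1550]);


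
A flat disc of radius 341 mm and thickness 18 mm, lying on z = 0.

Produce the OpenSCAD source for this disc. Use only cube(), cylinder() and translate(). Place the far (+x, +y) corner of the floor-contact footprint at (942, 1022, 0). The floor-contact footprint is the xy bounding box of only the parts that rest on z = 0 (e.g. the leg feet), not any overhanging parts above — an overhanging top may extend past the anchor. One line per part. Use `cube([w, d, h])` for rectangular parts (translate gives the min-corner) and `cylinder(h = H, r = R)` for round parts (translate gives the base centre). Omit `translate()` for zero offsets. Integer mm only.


translate([601, 681, 0]) cylinder(h = 18, r = 341);


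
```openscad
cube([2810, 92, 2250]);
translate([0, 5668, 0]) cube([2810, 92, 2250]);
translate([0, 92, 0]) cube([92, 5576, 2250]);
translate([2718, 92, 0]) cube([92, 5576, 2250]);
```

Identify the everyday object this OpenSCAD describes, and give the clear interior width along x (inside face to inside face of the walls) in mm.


A house (or room) frame. The interior width is 2626 mm.

Four 2250 mm walls enclosing a rectangle with no floor or roof — a room or house frame. Outside width is 2810 mm and wall thickness is 92 mm, so the interior width is 2810 − 2 × 92 = 2626 mm.


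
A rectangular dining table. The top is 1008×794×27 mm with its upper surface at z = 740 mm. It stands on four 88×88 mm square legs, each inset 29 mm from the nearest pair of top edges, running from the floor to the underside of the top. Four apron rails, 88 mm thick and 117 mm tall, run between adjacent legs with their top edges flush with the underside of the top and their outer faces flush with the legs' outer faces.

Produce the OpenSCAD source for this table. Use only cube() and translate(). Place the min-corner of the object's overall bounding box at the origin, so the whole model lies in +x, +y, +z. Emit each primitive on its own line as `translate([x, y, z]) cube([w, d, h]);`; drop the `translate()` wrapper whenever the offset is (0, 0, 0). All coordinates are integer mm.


translate([0, 0, 713]) cube([1008, 794, 27]);
translate([29, 29, 0]) cube([88, 88, 713]);
translate([891, 29, 0]) cube([88, 88, 713]);
translate([29, 677, 0]) cube([88, 88, 713]);
translate([891, 677, 0]) cube([88, 88, 713]);
translate([117, 29, 596]) cube([774, 88, 117]);
translate([117, 677, 596]) cube([774, 88, 117]);
translate([29, 117, 596]) cube([88, 560, 117]);
translate([891, 117, 596]) cube([88, 560, 117]);


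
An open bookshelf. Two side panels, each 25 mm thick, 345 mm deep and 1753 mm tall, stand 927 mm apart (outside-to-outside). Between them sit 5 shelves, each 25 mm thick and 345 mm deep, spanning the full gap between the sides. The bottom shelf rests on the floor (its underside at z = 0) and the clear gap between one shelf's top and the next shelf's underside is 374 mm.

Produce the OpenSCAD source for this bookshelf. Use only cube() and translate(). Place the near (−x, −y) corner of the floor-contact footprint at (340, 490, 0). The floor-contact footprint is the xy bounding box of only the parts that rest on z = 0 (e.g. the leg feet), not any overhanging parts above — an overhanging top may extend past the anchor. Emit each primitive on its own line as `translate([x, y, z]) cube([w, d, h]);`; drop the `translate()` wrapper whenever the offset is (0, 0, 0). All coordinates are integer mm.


translate([340, 490, 0]) cube([25, 345, 1753]);
translate([1242, 490, 0]) cube([25, 345, 1753]);
translate([365, 490, 0]) cube([877, 345, 25]);
translate([365, 490, 399]) cube([877, 345, 25]);
translate([365, 490, 798]) cube([877, 345, 25]);
translate([365, 490, 1197]) cube([877, 345, 25]);
translate([365, 490, 1596]) cube([877, 345, 25]);


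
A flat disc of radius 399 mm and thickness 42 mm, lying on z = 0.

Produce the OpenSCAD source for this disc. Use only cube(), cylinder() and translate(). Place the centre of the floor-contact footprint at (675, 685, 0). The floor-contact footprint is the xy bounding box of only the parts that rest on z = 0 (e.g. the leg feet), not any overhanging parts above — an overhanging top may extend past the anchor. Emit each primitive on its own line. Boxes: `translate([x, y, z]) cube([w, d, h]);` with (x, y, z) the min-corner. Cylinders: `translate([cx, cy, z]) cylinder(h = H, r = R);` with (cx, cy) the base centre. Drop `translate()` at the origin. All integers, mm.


translate([675, 685, 0]) cylinder(h = 42, r = 399);


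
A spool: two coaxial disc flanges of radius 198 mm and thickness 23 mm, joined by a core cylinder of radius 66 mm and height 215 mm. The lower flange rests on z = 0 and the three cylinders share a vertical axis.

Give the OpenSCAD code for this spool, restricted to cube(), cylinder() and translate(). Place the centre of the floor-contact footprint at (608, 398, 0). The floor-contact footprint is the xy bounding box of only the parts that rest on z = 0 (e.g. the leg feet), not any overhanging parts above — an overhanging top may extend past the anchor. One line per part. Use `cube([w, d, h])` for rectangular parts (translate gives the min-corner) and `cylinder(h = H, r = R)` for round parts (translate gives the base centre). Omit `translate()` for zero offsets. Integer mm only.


translate([608, 398, 0]) cylinder(h = 23, r = 198);
translate([608, 398, 23]) cylinder(h = 215, r = 66);
translate([608, 398, 238]) cylinder(h = 23, r = 198);


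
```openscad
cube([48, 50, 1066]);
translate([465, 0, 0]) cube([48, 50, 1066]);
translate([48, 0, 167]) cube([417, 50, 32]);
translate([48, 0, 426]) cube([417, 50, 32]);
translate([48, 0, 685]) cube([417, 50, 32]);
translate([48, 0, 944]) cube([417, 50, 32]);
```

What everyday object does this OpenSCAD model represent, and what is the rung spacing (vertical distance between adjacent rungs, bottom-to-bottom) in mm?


A ladder. The rung spacing is 259 mm.

Two tall 48×50 posts with 4 short bars between them — a ladder. Adjacent rungs sit at z = 167 and z = 426, so the spacing is 426 − 167 = 259 mm.


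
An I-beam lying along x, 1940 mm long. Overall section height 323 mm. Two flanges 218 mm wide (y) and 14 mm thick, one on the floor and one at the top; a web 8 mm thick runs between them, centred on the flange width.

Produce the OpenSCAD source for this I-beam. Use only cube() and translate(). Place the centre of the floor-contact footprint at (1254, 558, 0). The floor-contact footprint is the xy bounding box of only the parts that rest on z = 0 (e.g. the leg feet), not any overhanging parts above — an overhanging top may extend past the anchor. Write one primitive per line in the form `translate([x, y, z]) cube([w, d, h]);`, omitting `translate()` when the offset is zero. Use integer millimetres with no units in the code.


translate([284, 449, 0]) cube([1940, 218, 14]);
translate([284, 554, 14]) cube([1940, 8, 295]);
translate([284, 449, 309]) cube([1940, 218, 14]);


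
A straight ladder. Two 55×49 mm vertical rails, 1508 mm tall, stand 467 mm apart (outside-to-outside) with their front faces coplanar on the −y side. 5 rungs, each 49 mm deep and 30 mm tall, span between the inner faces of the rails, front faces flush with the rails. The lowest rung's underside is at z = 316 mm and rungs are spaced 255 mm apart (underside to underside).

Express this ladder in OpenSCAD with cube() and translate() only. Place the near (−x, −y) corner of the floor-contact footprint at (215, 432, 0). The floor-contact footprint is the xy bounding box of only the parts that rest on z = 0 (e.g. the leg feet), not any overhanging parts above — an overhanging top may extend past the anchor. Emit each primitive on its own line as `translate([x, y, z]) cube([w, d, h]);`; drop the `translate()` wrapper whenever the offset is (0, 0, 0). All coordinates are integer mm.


translate([215, 432, 0]) cube([55, 49, 1508]);
translate([627, 432, 0]) cube([55, 49, 1508]);
translate([270, 432, 316]) cube([357, 49, 30]);
translate([270, 432, 571]) cube([357, 49, 30]);
translate([270, 432, 826]) cube([357, 49, 30]);
translate([270, 432, 1081]) cube([357, 49, 30]);
translate([270, 432, 1336]) cube([357, 49, 30]);


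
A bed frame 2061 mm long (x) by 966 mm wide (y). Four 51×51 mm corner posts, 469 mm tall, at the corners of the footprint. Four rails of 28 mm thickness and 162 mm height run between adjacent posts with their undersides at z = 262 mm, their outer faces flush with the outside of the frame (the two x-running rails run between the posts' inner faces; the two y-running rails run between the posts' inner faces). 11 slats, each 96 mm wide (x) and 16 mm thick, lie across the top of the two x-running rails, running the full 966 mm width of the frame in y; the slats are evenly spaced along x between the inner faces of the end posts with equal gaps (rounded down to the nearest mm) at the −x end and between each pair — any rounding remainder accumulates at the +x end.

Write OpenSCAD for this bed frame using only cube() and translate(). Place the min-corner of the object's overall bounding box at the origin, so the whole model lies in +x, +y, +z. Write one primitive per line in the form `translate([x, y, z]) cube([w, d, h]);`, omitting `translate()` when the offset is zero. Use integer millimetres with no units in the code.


cube([51, 51, 469]);
translate([0, 915, 0]) cube([51, 51, 469]);
translate([2010, 0, 0]) cube([51, 51, 469]);
translate([2010, 915, 0]) cube([51, 51, 469]);
translate([51, 0, 262]) cube([1959, 28, 162]);
translate([51, 938, 262]) cube([1959, 28, 162]);
translate([0, 51, 262]) cube([28, 864, 162]);
translate([2033, 51, 262]) cube([28, 864, 162]);
translate([126, 0, 424]) cube([96, 966, 16]);
translate([297, 0, 424]) cube([96, 966, 16]);
translate([468, 0, 424]) cube([96, 966, 16]);
translate([639, 0, 424]) cube([96, 966, 16]);
translate([810, 0, 424]) cube([96, 966, 16]);
translate([981, 0, 424]) cube([96, 966, 16]);
translate([1152, 0, 424]) cube([96, 966, 16]);
translate([1323, 0, 424]) cube([96, 966, 16]);
translate([1494, 0, 424]) cube([96, 966, 16]);
translate([1665, 0, 424]) cube([96, 966, 16]);
translate([1836, 0, 424]) cube([96, 966, 16]);


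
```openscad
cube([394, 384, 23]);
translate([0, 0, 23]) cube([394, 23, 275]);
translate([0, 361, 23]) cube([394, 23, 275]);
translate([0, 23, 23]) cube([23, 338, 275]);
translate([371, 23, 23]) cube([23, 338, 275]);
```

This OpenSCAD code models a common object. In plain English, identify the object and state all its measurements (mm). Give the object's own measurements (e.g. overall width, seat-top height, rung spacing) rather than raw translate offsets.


An open-topped rectangular box: outside dimensions 394×384×298 mm, with a uniform wall and base thickness of 23 mm. The base is a full 394×384 slab on the floor; four walls sit on top of the base. The front and back walls (the −y and +y sides) span the full width; the two side walls fit between them.


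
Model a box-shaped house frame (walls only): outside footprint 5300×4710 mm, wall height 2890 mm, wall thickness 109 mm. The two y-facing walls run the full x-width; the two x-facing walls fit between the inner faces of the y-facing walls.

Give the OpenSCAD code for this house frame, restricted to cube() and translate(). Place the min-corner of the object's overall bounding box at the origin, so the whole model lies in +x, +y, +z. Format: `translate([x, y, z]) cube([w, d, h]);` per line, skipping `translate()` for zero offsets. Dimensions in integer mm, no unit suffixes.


cube([5300, 109, 2890]);
translate([0, 4601, 0]) cube([5300, 109, 2890]);
translate([0, 109, 0]) cube([109, 4492, 2890]);
translate([5191, 109, 0]) cube([109, 4492, 2890]);


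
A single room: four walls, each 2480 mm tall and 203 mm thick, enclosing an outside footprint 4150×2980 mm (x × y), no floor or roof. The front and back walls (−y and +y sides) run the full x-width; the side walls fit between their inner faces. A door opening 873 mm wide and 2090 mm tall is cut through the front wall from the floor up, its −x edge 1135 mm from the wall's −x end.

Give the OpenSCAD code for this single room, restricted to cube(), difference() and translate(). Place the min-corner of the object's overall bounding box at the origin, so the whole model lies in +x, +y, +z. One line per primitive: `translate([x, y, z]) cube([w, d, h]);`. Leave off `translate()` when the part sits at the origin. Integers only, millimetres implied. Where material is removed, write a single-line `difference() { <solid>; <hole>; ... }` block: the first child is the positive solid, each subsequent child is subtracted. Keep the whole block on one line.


difference() { cube([4150, 203, 2480]); translate([1135, 0, 0]) cube([873, 203, 2090]); }
translate([0, 2777, 0]) cube([4150, 203, 2480]);
translate([0, 203, 0]) cube([203, 2574, 2480]);
translate([3947, 203, 0]) cube([203, 2574, 2480]);


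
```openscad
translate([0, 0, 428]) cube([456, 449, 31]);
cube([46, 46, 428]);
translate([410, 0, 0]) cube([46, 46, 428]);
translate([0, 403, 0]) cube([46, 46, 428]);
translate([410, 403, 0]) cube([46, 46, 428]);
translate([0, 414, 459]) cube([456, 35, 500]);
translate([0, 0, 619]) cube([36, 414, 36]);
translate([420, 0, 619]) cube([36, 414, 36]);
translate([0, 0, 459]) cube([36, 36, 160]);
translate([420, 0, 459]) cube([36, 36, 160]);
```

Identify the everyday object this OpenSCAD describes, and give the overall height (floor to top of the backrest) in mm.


A chair. The overall height is 959 mm.

A slab on four corner posts with a tall panel at the back — a chair. The seat slab sits at z = 428 with thickness 31, and the 500 mm backrest starts at the seat top, so the overall height is 428 + 31 + 500 = 959 mm.


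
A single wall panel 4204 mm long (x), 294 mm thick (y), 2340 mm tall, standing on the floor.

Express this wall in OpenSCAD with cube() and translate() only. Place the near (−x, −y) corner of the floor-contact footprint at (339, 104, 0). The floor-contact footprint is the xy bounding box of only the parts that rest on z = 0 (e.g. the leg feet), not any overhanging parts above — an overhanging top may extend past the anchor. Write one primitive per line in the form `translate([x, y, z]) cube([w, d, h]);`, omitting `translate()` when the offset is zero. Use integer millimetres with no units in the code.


translate([339, 104, 0]) cube([4204, 294, 2340]);


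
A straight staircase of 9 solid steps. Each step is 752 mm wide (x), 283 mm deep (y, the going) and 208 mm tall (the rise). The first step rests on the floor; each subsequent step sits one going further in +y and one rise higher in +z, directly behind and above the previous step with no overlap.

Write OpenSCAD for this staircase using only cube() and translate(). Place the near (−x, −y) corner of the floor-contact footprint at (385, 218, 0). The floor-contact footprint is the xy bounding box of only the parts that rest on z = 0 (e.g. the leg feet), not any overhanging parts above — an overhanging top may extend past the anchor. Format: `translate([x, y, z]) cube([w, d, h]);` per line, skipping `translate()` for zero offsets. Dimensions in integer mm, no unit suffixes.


translate([385, 218, 0]) cube([752, 283, 208]);
translate([385, 501, 208]) cube([752, 283, 208]);
translate([385, 784, 416]) cube([752, 283, 208]);
translate([385, 1067, 624]) cube([752, 283, 208]);
translate([385, 1350, 832]) cube([752, 283, 208]);
translate([385, 1633, 1040]) cube([752, 283, 208]);
translate([385, 1916, 1248]) cube([752, 283, 208]);
translate([385, 2199, 1456]) cube([752, 283, 208]);
translate([385, 2482, 1664]) cube([752, 283, 208]);
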